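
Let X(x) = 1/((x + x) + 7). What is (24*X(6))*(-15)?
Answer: -360/19 ≈ -18.947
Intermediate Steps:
X(x) = 1/(7 + 2*x) (X(x) = 1/(2*x + 7) = 1/(7 + 2*x))
(24*X(6))*(-15) = (24/(7 + 2*6))*(-15) = (24/(7 + 12))*(-15) = (24/19)*(-15) = -360/19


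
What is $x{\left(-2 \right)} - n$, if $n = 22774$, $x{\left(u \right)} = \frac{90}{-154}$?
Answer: $- \frac{1753643}{77} \approx -22775.0$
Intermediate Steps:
$x{\left(u \right)} = - \frac{45}{77}$ ($x{\left(u \right)} = 90 \left(- \frac{1}{154}\right) = - \frac{45}{77}$)
$x{\left(-2 \right)} - n = - \frac{45}{77} - 22774 = - \frac{1753643}{77}$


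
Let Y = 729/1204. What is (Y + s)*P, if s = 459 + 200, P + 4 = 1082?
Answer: 61150705/86 ≈ 7.1106e+5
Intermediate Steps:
P = 1078 (P = -4 + 1082 = 1078)
s = 659
Y = 729/1204 (Y = 729*(1/1204) = 729/1204 ≈ 0.60548)
(Y + s)*P = (729/1204 + 659)*1078 = (794165/1204)*1078 = 61150705/86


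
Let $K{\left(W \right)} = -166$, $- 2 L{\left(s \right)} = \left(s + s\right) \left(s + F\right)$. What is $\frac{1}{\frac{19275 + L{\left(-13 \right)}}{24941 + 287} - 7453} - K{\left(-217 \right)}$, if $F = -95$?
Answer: $\frac{4458434190}{26858059} \approx 166.0$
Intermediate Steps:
$L{\left(s \right)} = - s \left(-95 + s\right)$ ($L{\left(s \right)} = - \frac{\left(s + s\right) \left(s - 95\right)}{2} = - \frac{2 s \left(-95 + s\right)}{2} = - s \left(-95 + s\right)$)
$\frac{1}{\frac{19275 + L{\left(-13 \right)}}{24941 + 287} - 7453} - K{\left(-217 \right)} = \frac{1}{\frac{19275 - 13 \left(95 - -13\right)}{24941 + 287} - 7453} - -166 = \frac{1}{\frac{19275 - 13 \left(95 + 13\right)}{25228} - 7453} + 166 = \frac{1}{\left(19275 - 1404\right) \frac{1}{25228} - 7453} + 166 = \frac{1}{17871 \cdot \frac{1}{25228} - 7453} + 166 = \frac{1}{\frac{2553}{3604} - 7453} + 166 = \frac{1}{- \frac{26858059}{3604}} + 166 = - \frac{3604}{26858059} + 166 = \frac{4458434190}{26858059}$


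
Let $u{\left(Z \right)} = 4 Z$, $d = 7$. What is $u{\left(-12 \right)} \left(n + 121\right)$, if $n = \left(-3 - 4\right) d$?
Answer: $-3456$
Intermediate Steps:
$n = -49$ ($n = \left(-3 - 4\right) 7 = \left(-7\right) 7 = -49$)
$u{\left(-12 \right)} \left(n + 121\right) = 4 \left(-12\right) \left(-49 + 121\right) = \left(-48\right) 72 = -3456$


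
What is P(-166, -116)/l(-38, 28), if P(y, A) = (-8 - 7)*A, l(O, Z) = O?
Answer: -870/19 ≈ -45.789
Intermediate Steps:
P(y, A) = -15*A
P(-166, -116)/l(-38, 28) = -15*(-116)/(-38) = 1740*(-1/38) = -870/19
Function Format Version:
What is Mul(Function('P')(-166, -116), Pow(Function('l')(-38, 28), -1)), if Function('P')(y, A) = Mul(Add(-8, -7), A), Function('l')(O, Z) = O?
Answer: Rational(-870, 19) ≈ -45.789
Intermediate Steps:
Function('P')(y, A) = Mul(-15, A)
Mul(Function('P')(-166, -116), Pow(Function('l')(-38, 28), -1)) = Mul(Mul(-15, -116), Pow(-38, -1)) = Mul(1740, Rational(-1, 38)) = Rational(-870, 19)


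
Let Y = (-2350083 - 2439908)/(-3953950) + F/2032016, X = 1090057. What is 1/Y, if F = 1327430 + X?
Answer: 573892118800/1377997219679 ≈ 0.41647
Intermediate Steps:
F = 2417487 (F = 1327430 + 1090057 = 2417487)
Y = 1377997219679/573892118800 (Y = (-2350083 - 2439908)/(-3953950) + 2417487/2032016 = -4789991*(-1/3953950) + 2417487*(1/2032016) = 4789991/3953950 + 2417487/2032016 = 1377997219679/573892118800 ≈ 2.4011)
1/Y = 1/(1377997219679/573892118800) = 573892118800/1377997219679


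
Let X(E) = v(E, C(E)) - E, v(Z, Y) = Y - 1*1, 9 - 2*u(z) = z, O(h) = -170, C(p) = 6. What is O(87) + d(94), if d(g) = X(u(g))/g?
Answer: -31865/188 ≈ -169.49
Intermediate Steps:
u(z) = 9/2 - z/2
v(Z, Y) = -1 + Y (v(Z, Y) = Y - 1 = -1 + Y)
X(E) = 5 - E (X(E) = (-1 + 6) - E = 5 - E)
d(g) = (½ + g/2)/g (d(g) = (5 - (9/2 - g/2))/g = (5 + (-9/2 + g/2))/g = (½ + g/2)/g)
O(87) + d(94) = -170 + (½)*(1 + 94)/94 = -170 + (½)*(1/94)*95 = -170 + 95/188 = -31865/188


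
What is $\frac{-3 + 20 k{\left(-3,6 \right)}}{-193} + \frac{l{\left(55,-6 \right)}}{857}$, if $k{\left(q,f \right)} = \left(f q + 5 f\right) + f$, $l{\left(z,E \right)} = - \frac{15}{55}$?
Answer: $- \frac{3366018}{1819411} \approx -1.8501$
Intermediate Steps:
$l{\left(z,E \right)} = - \frac{3}{11}$ ($l{\left(z,E \right)} = \left(-15\right) \frac{1}{55} = - \frac{3}{11}$)
$k{\left(q,f \right)} = 6 f + f q$ ($k{\left(q,f \right)} = \left(5 f + f q\right) + f = 6 f + f q$)
$\frac{-3 + 20 k{\left(-3,6 \right)}}{-193} + \frac{l{\left(55,-6 \right)}}{857} = \frac{-3 + 20 \cdot 6 \left(6 - 3\right)}{-193} - \frac{3}{11 \cdot 857} = \left(-3 + 20 \cdot 6 \cdot 3\right) \left(- \frac{1}{193}\right) - \frac{3}{9427} = \left(-3 + 20 \cdot 18\right) \left(- \frac{1}{193}\right) - \frac{3}{9427} = \left(-3 + 360\right) \left(- \frac{1}{193}\right) - \frac{3}{9427} = 357 \left(- \frac{1}{193}\right) - \frac{3}{9427} = - \frac{357}{193} - \frac{3}{9427} = - \frac{3366018}{1819411}$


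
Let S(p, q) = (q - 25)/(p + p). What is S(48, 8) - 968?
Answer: -92945/96 ≈ -968.18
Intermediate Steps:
S(p, q) = (-25 + q)/(2*p) (S(p, q) = (-25 + q)/((2*p)) = (-25 + q)*(1/(2*p)) = (-25 + q)/(2*p))
S(48, 8) - 968 = (1/2)*(-25 + 8)/48 - 968 = (1/2)*(1/48)*(-17) - 968 = -17/96 - 968 = -92945/96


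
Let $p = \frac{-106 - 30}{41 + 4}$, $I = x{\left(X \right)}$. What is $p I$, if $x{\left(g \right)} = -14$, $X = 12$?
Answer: $\frac{1904}{45} \approx 42.311$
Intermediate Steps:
$I = -14$
$p = - \frac{136}{45} \approx -3.0222$
$p I = \left(- \frac{136}{45}\right) \left(-14\right) = \frac{1904}{45}$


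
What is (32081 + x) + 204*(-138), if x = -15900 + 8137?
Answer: -3834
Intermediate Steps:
x = -7763
(32081 + x) + 204*(-138) = (32081 - 7763) + 204*(-138) = 24318 - 28152 = -3834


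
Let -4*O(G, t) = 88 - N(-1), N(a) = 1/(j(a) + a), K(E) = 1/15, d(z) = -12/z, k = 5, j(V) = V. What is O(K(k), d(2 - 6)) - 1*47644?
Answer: -381329/8 ≈ -47666.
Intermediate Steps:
K(E) = 1/15
N(a) = 1/(2*a) (N(a) = 1/(a + a) = 1/(2*a))
O(G, t) = -177/8 (O(G, t) = -(88 - 1/(2*(-1)))/4 = -(88 - (-1)/2)/4 = -(88 - 1*(-1/2))/4 = -(88 + 1/2)/4 = -1/4*177/2 = -177/8)
O(K(k), d(2 - 6)) - 1*47644 = -177/8 - 1*47644 = -177/8 - 47644 = -381329/8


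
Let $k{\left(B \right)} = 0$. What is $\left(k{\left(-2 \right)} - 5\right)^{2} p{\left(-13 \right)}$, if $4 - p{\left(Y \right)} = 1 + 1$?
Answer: $50$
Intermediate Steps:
$p{\left(Y \right)} = 2$ ($p{\left(Y \right)} = 4 - \left(1 + 1\right) = 4 - 2 = 2$)
$\left(k{\left(-2 \right)} - 5\right)^{2} p{\left(-13 \right)} = \left(0 - 5\right)^{2} \cdot 2 = \left(-5\right)^{2} \cdot 2 = 25 \cdot 2 = 50$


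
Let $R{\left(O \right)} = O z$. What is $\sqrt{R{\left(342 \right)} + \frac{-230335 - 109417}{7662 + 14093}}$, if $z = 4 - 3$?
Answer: $\frac{\sqrt{154470463790}}{21755} \approx 18.066$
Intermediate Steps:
$z = 1$ ($z = 4 - 3 = 1$)
$R{\left(O \right)} = O$ ($R{\left(O \right)} = O 1 = O$)
$\sqrt{R{\left(342 \right)} + \frac{-230335 - 109417}{7662 + 14093}} = \sqrt{342 + \frac{-230335 - 109417}{7662 + 14093}} = \sqrt{342 - \frac{339752}{21755}} = \sqrt{\frac{7100458}{21755}} = \frac{\sqrt{154470463790}}{21755}$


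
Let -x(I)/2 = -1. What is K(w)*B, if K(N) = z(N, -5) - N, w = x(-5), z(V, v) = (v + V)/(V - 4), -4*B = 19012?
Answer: 4753/2 ≈ 2376.5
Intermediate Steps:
x(I) = 2 (x(I) = -2*(-1) = 2)
B = -4753 (B = -¼*19012 = -4753)
z(V, v) = (V + v)/(-4 + V)
w = 2
K(N) = -N + (-5 + N)/(-4 + N) (K(N) = (N - 5)/(-4 + N) - N = (-5 + N)/(-4 + N) - N = -N + (-5 + N)/(-4 + N))
K(w)*B = ((-5 + 2 - 1*2*(-4 + 2))/(-4 + 2))*(-4753) = ((-5 + 2 - 1*2*(-2))/(-2))*(-4753) = -(-5 + 2 + 4)/2*(-4753) = -½*1*(-4753) = -½*(-4753) = 4753/2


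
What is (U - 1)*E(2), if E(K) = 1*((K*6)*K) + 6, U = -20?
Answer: -630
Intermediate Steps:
E(K) = 6 + 6*K² (E(K) = 1*((6*K)*K) + 6 = 1*(6*K²) + 6 = 6*K² + 6 = 6 + 6*K²)
(U - 1)*E(2) = (-20 - 1)*(6 + 6*2²) = -21*(6 + 6*4) = -21*(6 + 24) = -21*30 = -630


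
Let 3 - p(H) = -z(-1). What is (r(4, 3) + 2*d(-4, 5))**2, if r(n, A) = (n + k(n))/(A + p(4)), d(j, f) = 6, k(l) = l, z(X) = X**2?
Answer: 8464/49 ≈ 172.73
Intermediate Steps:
p(H) = 4 (p(H) = 3 - (-1)*(-1)**2 = 3 - (-1) = 3 - 1*(-1) = 3 + 1 = 4)
r(n, A) = 2*n/(4 + A) (r(n, A) = (n + n)/(A + 4) = (2*n)/(4 + A) = 2*n/(4 + A))
(r(4, 3) + 2*d(-4, 5))**2 = (2*4/(4 + 3) + 2*6)**2 = (2*4/7 + 12)**2 = (2*4*(1/7) + 12)**2 = (8/7 + 12)**2 = (92/7)**2 = 8464/49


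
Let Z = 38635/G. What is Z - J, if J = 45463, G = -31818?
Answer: -1446580369/31818 ≈ -45464.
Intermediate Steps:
Z = -38635/31818 (Z = 38635/(-31818) = 38635*(-1/31818) = -38635/31818 ≈ -1.2143)
Z - J = -38635/31818 - 1*45463 = -38635/31818 - 45463 = -1446580369/31818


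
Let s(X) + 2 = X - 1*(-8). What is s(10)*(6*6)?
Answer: 576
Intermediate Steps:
s(X) = 6 + X (s(X) = -2 + (X - 1*(-8)) = -2 + (X + 8) = -2 + (8 + X) = 6 + X)
s(10)*(6*6) = (6 + 10)*(6*6) = 16*36 = 576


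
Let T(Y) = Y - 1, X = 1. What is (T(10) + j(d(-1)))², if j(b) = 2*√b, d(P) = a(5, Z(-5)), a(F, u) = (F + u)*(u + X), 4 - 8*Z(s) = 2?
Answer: (18 + √105)²/4 ≈ 199.47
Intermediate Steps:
Z(s) = ¼ (Z(s) = ½ - ⅛*2 = ½ - ¼ = ¼)
T(Y) = -1 + Y
a(F, u) = (1 + u)*(F + u) (a(F, u) = (F + u)*(u + 1) = (F + u)*(1 + u) = (1 + u)*(F + u))
d(P) = 105/16 (d(P) = 5 + ¼ + (¼)² + 5*(¼) = 5 + ¼ + 1/16 + 5/4 = 105/16)
(T(10) + j(d(-1)))² = ((-1 + 10) + 2*√(105/16))² = (9 + 2*(√105/4))² = (9 + √105/2)²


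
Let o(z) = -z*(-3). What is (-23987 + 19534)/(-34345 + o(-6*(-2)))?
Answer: 4453/34309 ≈ 0.12979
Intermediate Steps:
o(z) = 3*z
(-23987 + 19534)/(-34345 + o(-6*(-2))) = (-23987 + 19534)/(-34345 + 3*(-6*(-2))) = -4453/(-34345 + 3*12) = -4453/(-34345 + 36) = -4453/(-34309) = -4453*(-1/34309) = 4453/34309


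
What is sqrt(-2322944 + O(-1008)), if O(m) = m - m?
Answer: 16*I*sqrt(9074) ≈ 1524.1*I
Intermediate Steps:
O(m) = 0
sqrt(-2322944 + O(-1008)) = sqrt(-2322944 + 0) = sqrt(-2322944) = 16*I*sqrt(9074)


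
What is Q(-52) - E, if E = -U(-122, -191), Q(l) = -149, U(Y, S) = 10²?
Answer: -49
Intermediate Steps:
U(Y, S) = 100
E = -100 (E = -1*100 = -100)
Q(-52) - E = -149 - 1*(-100) = -149 + 100 = -49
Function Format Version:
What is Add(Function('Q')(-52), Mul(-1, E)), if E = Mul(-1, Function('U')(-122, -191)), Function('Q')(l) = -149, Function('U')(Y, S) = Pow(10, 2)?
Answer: -49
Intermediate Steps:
Function('U')(Y, S) = 100
E = -100 (E = Mul(-1, 100) = -100)
Add(Function('Q')(-52), Mul(-1, E)) = Add(-149, Mul(-1, -100)) = Add(-149, 100) = -49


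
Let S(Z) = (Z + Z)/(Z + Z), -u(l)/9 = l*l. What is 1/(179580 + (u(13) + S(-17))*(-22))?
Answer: 1/213020 ≈ 4.6944e-6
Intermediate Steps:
u(l) = -9*l² (u(l) = -9*l*l = -9*l²)
S(Z) = 1 (S(Z) = (2*Z)/((2*Z)) = (2*Z)*(1/(2*Z)) = 1)
1/(179580 + (u(13) + S(-17))*(-22)) = 1/(179580 + (-9*13² + 1)*(-22)) = 1/(179580 + (-9*169 + 1)*(-22)) = 1/(179580 + (-1521 + 1)*(-22)) = 1/(179580 - 1520*(-22)) = 1/(179580 + 33440) = 1/213020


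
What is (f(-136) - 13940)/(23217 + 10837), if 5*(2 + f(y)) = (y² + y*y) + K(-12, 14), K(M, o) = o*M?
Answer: -16443/85135 ≈ -0.19314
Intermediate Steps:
K(M, o) = M*o
f(y) = -178/5 + 2*y²/5 (f(y) = -2 + ((y² + y*y) - 12*14)/5 = -2 + ((y² + y²) - 168)/5 = -2 + (2*y² - 168)/5 = -2 + (-168 + 2*y²)/5 = -2 + (-168/5 + 2*y²/5) = -178/5 + 2*y²/5)
(f(-136) - 13940)/(23217 + 10837) = ((-178/5 + (⅖)*(-136)²) - 13940)/(23217 + 10837) = ((-178/5 + (⅖)*18496) - 13940)/34054 = ((-178/5 + 36992/5) - 13940)*(1/34054) = (36814/5 - 13940)*(1/34054) = -32886/5*1/34054 = -16443/85135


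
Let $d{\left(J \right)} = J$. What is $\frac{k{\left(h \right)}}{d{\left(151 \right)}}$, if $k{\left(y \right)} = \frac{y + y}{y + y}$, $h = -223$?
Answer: $\frac{1}{151} \approx 0.0066225$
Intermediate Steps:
$k{\left(y \right)} = 1$ ($k{\left(y \right)} = \frac{2 y}{2 y} = 2 y \frac{1}{2 y} = 1$)
$\frac{k{\left(h \right)}}{d{\left(151 \right)}} = 1 \cdot \frac{1}{151} = \frac{1}{151}$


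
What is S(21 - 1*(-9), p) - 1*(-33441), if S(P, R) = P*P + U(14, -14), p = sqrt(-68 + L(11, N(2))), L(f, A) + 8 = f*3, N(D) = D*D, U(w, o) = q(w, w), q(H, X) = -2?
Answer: 34339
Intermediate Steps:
U(w, o) = -2
N(D) = D**2
L(f, A) = -8 + 3*f (L(f, A) = -8 + f*3 = -8 + 3*f)
p = I*sqrt(43) (p = sqrt(-68 + (-8 + 3*11)) = sqrt(-68 + (-8 + 33)) = sqrt(-68 + 25) = sqrt(-43) = I*sqrt(43) ≈ 6.5574*I)
S(P, R) = -2 + P**2 (S(P, R) = P*P - 2 = P**2 - 2 = -2 + P**2)
S(21 - 1*(-9), p) - 1*(-33441) = (-2 + (21 - 1*(-9))**2) - 1*(-33441) = (-2 + (21 + 9)**2) + 33441 = (-2 + 30**2) + 33441 = (-2 + 900) + 33441 = 898 + 33441 = 34339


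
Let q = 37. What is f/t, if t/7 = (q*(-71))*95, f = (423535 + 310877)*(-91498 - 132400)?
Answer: 23490482568/249565 ≈ 94126.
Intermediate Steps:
f = -164433377976 (f = 734412*(-223898) = -164433377976)
t = -1746955 (t = 7*((37*(-71))*95) = 7*(-2627*95) = 7*(-249565) = -1746955)
f/t = -164433377976/(-1746955) = -164433377976*(-1/1746955) = 23490482568/249565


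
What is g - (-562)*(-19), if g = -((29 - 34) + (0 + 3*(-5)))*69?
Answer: -9298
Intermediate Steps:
g = 1380 (g = -(-5 + (0 - 15))*69 = -(-5 - 15)*69 = -(-20)*69 = -1*(-1380) = 1380)
g - (-562)*(-19) = 1380 - (-562)*(-19) = 1380 - 1*10678 = 1380 - 10678 = -9298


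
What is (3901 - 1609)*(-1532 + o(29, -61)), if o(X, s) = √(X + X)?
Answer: -3511344 + 2292*√58 ≈ -3.4939e+6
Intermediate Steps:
o(X, s) = √2*√X (o(X, s) = √(2*X) = √2*√X)
(3901 - 1609)*(-1532 + o(29, -61)) = (3901 - 1609)*(-1532 + √2*√29) = 2292*(-1532 + √58) = -3511344 + 2292*√58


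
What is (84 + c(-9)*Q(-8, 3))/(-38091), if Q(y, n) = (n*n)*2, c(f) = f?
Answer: 26/12697 ≈ 0.0020477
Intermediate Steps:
Q(y, n) = 2*n**2 (Q(y, n) = n**2*2 = 2*n**2)
(84 + c(-9)*Q(-8, 3))/(-38091) = (84 - 18*3**2)/(-38091) = (84 - 18*9)*(-1/38091) = (84 - 9*18)*(-1/38091) = (84 - 162)*(-1/38091) = -78*(-1/38091) = 26/12697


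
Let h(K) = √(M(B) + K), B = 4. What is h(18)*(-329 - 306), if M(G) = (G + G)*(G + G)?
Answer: -635*√82 ≈ -5750.2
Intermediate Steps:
M(G) = 4*G² (M(G) = (2*G)*(2*G) = 4*G²)
h(K) = √(64 + K) (h(K) = √(4*4² + K) = √(4*16 + K) = √(64 + K))
h(18)*(-329 - 306) = √(64 + 18)*(-329 - 306) = √82*(-635) = -635*√82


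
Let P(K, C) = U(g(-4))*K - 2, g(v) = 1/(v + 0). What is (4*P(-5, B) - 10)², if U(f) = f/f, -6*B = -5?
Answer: 1444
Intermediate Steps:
g(v) = 1/v
B = ⅚ (B = -⅙*(-5) = ⅚ ≈ 0.83333)
U(f) = 1
P(K, C) = -2 + K (P(K, C) = 1*K - 2 = K - 2 = -2 + K)
(4*P(-5, B) - 10)² = (4*(-2 - 5) - 10)² = (4*(-7) - 10)² = (-28 - 10)² = (-38)² = 1444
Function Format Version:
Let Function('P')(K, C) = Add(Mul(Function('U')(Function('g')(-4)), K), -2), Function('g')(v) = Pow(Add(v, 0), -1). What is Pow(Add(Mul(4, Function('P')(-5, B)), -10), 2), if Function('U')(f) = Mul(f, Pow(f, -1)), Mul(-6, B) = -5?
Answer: 1444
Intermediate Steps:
Function('g')(v) = Pow(v, -1)
B = Rational(5, 6) (B = Mul(Rational(-1, 6), -5) = Rational(5, 6) ≈ 0.83333)
Function('U')(f) = 1
Function('P')(K, C) = Add(-2, K) (Function('P')(K, C) = Add(Mul(1, K), -2) = Add(K, -2) = Add(-2, K))
Pow(Add(Mul(4, Function('P')(-5, B)), -10), 2) = Pow(Add(Mul(4, Add(-2, -5)), -10), 2) = Pow(Add(Mul(4, -7), -10), 2) = Pow(Add(-28, -10), 2) = Pow(-38, 2) = 1444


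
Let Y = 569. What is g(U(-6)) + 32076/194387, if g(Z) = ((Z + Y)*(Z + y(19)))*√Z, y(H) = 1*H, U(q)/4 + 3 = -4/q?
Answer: 32076/194387 + 97382*I*√21/27 ≈ 0.16501 + 16528.0*I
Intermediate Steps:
U(q) = -12 - 16/q (U(q) = -12 + 4*(-4/q) = -12 - 16/q)
y(H) = H
g(Z) = √Z*(19 + Z)*(569 + Z) (g(Z) = ((Z + 569)*(Z + 19))*√Z = ((569 + Z)*(19 + Z))*√Z = ((19 + Z)*(569 + Z))*√Z = √Z*(19 + Z)*(569 + Z))
g(U(-6)) + 32076/194387 = √(-12 - 16/(-6))*(10811 + (-12 - 16/(-6))² + 588*(-12 - 16/(-6))) + 32076/194387 = √(-12 - 16*(-⅙))*(10811 + (-12 - 16*(-⅙))² + 588*(-12 - 16*(-⅙))) + 32076*(1/194387) = √(-12 + 8/3)*(10811 + (-12 + 8/3)² + 588*(-12 + 8/3)) + 32076/194387 = √(-28/3)*(10811 + (-28/3)² + 588*(-28/3)) + 32076/194387 = (2*I*√21/3)*(10811 + 784/9 - 5488) + 32076/194387 = (2*I*√21/3)*(48691/9) + 32076/194387 = 97382*I*√21/27 + 32076/194387 = 32076/194387 + 97382*I*√21/27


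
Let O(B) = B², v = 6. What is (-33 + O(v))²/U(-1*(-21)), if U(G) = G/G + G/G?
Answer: 9/2 ≈ 4.5000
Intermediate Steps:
U(G) = 2 (U(G) = 1 + 1 = 2)
(-33 + O(v))²/U(-1*(-21)) = (-33 + 6²)²/2 = (-33 + 36)²*(½) = 3²*(½) = 9*(½) = 9/2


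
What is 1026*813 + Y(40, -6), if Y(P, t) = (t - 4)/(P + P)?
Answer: 6673103/8 ≈ 8.3414e+5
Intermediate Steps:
Y(P, t) = (-4 + t)/(2*P) (Y(P, t) = (-4 + t)/((2*P)) = (-4 + t)*(1/(2*P)) = (-4 + t)/(2*P))
1026*813 + Y(40, -6) = 1026*813 + (½)*(-4 - 6)/40 = 834138 + (½)*(1/40)*(-10) = 834138 - ⅛ = 6673103/8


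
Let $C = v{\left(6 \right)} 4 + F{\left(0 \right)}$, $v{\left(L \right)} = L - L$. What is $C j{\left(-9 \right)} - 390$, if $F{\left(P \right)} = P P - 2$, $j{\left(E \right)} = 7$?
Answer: $-404$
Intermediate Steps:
$F{\left(P \right)} = -2 + P^{2}$ ($F{\left(P \right)} = P^{2} - 2 = -2 + P^{2}$)
$v{\left(L \right)} = 0$
$C = -2$ ($C = 0 \cdot 4 - \left(2 - 0^{2}\right) = 0 + \left(-2 + 0\right) = 0 - 2 = -2$)
$C j{\left(-9 \right)} - 390 = \left(-2\right) 7 - 390 = -14 - 390 = -404$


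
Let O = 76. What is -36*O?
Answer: -2736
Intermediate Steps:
-36*O = -36*76 = -2736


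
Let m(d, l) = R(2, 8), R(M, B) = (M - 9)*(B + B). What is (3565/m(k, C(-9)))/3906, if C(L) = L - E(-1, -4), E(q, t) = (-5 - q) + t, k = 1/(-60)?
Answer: -115/14112 ≈ -0.0081491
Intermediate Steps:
k = -1/60 ≈ -0.016667
E(q, t) = -5 + t - q
R(M, B) = 2*B*(-9 + M) (R(M, B) = (-9 + M)*(2*B) = 2*B*(-9 + M))
C(L) = 8 + L (C(L) = L - (-5 - 4 - 1*(-1)) = L - (-5 - 4 + 1) = L - 1*(-8) = L + 8 = 8 + L)
m(d, l) = -112 (m(d, l) = 2*8*(-9 + 2) = 2*8*(-7) = -112)
(3565/m(k, C(-9)))/3906 = (3565/(-112))/3906 = (3565*(-1/112))*(1/3906) = -3565/112*1/3906 = -115/14112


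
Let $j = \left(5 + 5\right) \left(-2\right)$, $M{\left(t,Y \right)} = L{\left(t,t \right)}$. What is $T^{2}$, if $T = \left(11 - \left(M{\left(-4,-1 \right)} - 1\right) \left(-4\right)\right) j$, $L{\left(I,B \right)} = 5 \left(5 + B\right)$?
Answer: $291600$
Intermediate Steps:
$L{\left(I,B \right)} = 25 + 5 B$
$M{\left(t,Y \right)} = 25 + 5 t$
$j = -20$ ($j = 10 \left(-2\right) = -20$)
$T = -540$ ($T = \left(11 - \left(\left(25 + 5 \left(-4\right)\right) - 1\right) \left(-4\right)\right) \left(-20\right) = \left(11 - \left(\left(25 - 20\right) - 1\right) \left(-4\right)\right) \left(-20\right) = \left(11 - \left(5 - 1\right) \left(-4\right)\right) \left(-20\right) = \left(11 - 4 \left(-4\right)\right) \left(-20\right) = \left(11 - -16\right) \left(-20\right) = \left(11 + 16\right) \left(-20\right) = 27 \left(-20\right) = -540$)
$T^{2} = \left(-540\right)^{2} = 291600$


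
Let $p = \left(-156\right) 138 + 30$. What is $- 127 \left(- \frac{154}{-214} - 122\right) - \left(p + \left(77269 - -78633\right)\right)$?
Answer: $- \frac{12733149}{107} \approx -1.19 \cdot 10^{5}$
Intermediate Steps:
$p = -21498$ ($p = -21528 + 30 = -21498$)
$- 127 \left(- \frac{154}{-214} - 122\right) - \left(p + \left(77269 - -78633\right)\right) = - 127 \left(- \frac{154}{-214} - 122\right) - \left(-21498 + \left(77269 - -78633\right)\right) = - 127 \left(\left(-154\right) \left(- \frac{1}{214}\right) - 122\right) - \left(-21498 + \left(77269 + 78633\right)\right) = - 127 \left(\frac{77}{107} - 122\right) - \left(-21498 + 155902\right) = \left(-127\right) \left(- \frac{12977}{107}\right) - 134404 = \frac{1648079}{107} - 134404 = - \frac{12733149}{107}$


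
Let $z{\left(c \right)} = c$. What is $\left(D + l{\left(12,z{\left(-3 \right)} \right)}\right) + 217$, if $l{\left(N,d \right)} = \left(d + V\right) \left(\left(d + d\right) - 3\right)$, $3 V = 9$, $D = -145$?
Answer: $72$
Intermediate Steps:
$V = 3$ ($V = \frac{1}{3} \cdot 9 = 3$)
$l{\left(N,d \right)} = \left(-3 + 2 d\right) \left(3 + d\right)$ ($l{\left(N,d \right)} = \left(d + 3\right) \left(\left(d + d\right) - 3\right) = \left(3 + d\right) \left(2 d - 3\right) = \left(3 + d\right) \left(-3 + 2 d\right) = \left(-3 + 2 d\right) \left(3 + d\right)$)
$\left(D + l{\left(12,z{\left(-3 \right)} \right)}\right) + 217 = \left(-145 + \left(-9 + 2 \left(-3\right)^{2} + 3 \left(-3\right)\right)\right) + 217 = \left(-145 - 0\right) + 217 = \left(-145 + 0\right) + 217 = -145 + 217 = 72$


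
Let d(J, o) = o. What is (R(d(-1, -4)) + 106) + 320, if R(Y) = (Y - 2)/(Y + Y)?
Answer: 1707/4 ≈ 426.75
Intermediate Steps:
R(Y) = (-2 + Y)/(2*Y) (R(Y) = (-2 + Y)/((2*Y)) = (-2 + Y)*(1/(2*Y)) = (-2 + Y)/(2*Y))
(R(d(-1, -4)) + 106) + 320 = ((1/2)*(-2 - 4)/(-4) + 106) + 320 = ((1/2)*(-1/4)*(-6) + 106) + 320 = (3/4 + 106) + 320 = 427/4 + 320 = 1707/4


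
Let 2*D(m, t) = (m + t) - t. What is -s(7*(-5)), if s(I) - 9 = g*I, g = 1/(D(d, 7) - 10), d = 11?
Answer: -151/9 ≈ -16.778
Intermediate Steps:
D(m, t) = m/2 (D(m, t) = ((m + t) - t)/2 = m/2)
g = -2/9 (g = 1/((½)*11 - 10) = 1/(11/2 - 10) = 1/(-9/2) = -2/9 ≈ -0.22222)
s(I) = 9 - 2*I/9
-s(7*(-5)) = -(9 - 14*(-5)/9) = -(9 - 2/9*(-35)) = -(9 + 70/9) = -1*151/9 = -151/9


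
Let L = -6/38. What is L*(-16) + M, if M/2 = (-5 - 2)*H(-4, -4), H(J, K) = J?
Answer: 1112/19 ≈ 58.526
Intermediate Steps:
L = -3/19 (L = -6*1/38 = -3/19 ≈ -0.15789)
M = 56 (M = 2*((-5 - 2)*(-4)) = 2*(-7*(-4)) = 2*28 = 56)
L*(-16) + M = -3/19*(-16) + 56 = 48/19 + 56 = 1112/19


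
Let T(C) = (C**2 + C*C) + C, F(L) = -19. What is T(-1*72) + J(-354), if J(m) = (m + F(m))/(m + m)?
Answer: 7289941/708 ≈ 10297.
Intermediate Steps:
T(C) = C + 2*C**2 (T(C) = (C**2 + C**2) + C = 2*C**2 + C = C + 2*C**2)
J(m) = (-19 + m)/(2*m) (J(m) = (m - 19)/(m + m) = (-19 + m)/((2*m)) = (-19 + m)*(1/(2*m)) = (-19 + m)/(2*m))
T(-1*72) + J(-354) = (-1*72)*(1 + 2*(-1*72)) + (1/2)*(-19 - 354)/(-354) = -72*(1 + 2*(-72)) + (1/2)*(-1/354)*(-373) = -72*(1 - 144) + 373/708 = -72*(-143) + 373/708 = 10296 + 373/708 = 7289941/708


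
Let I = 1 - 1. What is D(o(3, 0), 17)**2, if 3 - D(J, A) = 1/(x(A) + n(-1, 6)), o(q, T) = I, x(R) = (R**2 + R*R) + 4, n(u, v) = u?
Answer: 3034564/337561 ≈ 8.9897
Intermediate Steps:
I = 0
x(R) = 4 + 2*R**2 (x(R) = (R**2 + R**2) + 4 = 2*R**2 + 4 = 4 + 2*R**2)
o(q, T) = 0
D(J, A) = 3 - 1/(3 + 2*A**2) (D(J, A) = 3 - 1/((4 + 2*A**2) - 1) = 3 - 1/(3 + 2*A**2))
D(o(3, 0), 17)**2 = (2*(4 + 3*17**2)/(3 + 2*17**2))**2 = (2*(4 + 3*289)/(3 + 2*289))**2 = (2*(4 + 867)/(3 + 578))**2 = (2*871/581)**2 = (2*(1/581)*871)**2 = (1742/581)**2 = 3034564/337561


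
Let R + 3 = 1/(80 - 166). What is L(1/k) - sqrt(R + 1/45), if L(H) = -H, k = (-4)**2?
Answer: -1/16 - I*sqrt(4974670)/1290 ≈ -0.0625 - 1.729*I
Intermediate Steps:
k = 16
R = -259/86 (R = -3 + 1/(80 - 166) = -3 + 1/(-86) = -3 - 1/86 = -259/86 ≈ -3.0116)
L(1/k) - sqrt(R + 1/45) = -1/16 - sqrt(-259/86 + 1/45) = -1*1/16 - sqrt(-259/86 + 1/45) = -1/16 - sqrt(-11569/3870) = -1/16 - I*sqrt(4974670)/1290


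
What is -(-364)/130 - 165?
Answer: -811/5 ≈ -162.20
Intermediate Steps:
-(-364)/130 - 165 = -13*(-14/65) - 165 = 14/5 - 165 = -811/5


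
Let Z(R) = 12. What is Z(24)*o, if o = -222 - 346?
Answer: -6816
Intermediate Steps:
o = -568
Z(24)*o = 12*(-568) = -6816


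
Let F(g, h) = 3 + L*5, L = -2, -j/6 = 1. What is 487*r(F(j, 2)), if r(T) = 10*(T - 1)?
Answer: -38960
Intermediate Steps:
j = -6 (j = -6*1 = -6)
F(g, h) = -7 (F(g, h) = 3 - 2*5 = 3 - 10 = -7)
r(T) = -10 + 10*T (r(T) = 10*(-1 + T) = -10 + 10*T)
487*r(F(j, 2)) = 487*(-10 + 10*(-7)) = 487*(-10 - 70) = 487*(-80) = -38960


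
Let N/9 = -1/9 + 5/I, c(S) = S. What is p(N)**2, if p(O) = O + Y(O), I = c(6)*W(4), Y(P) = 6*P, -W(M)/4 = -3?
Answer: 441/64 ≈ 6.8906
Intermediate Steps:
W(M) = 12 (W(M) = -4*(-3) = 12)
I = 72 (I = 6*12 = 72)
N = -3/8 (N = 9*(-1/9 + 5/72) = 9*(-1/24) = -3/8 ≈ -0.37500)
p(O) = 7*O (p(O) = O + 6*O = 7*O)
p(N)**2 = (7*(-3/8))**2 = (-21/8)**2 = 441/64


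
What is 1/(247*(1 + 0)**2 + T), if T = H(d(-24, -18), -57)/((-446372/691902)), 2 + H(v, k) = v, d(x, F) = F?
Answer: 111593/31022981 ≈ 0.0035971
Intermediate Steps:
H(v, k) = -2 + v
T = 3459510/111593 (T = (-2 - 18)/((-446372/691902)) = -20/((-446372*1/691902)) = -20/(-223186/345951) = -20*(-345951/223186) = 3459510/111593 ≈ 31.001)
1/(247*(1 + 0)**2 + T) = 1/(247*(1 + 0)**2 + 3459510/111593) = 1/(247*1**2 + 3459510/111593) = 1/(247*1 + 3459510/111593) = 1/(247 + 3459510/111593) = 1/(31022981/111593) = 111593/31022981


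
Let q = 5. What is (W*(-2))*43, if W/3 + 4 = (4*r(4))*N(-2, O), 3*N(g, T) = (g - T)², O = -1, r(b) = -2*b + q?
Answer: 2064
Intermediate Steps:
r(b) = 5 - 2*b (r(b) = -2*b + 5 = 5 - 2*b)
N(g, T) = (g - T)²/3
W = -24 (W = -12 + 3*((4*(5 - 2*4))*((-1 - 1*(-2))²/3)) = -12 + 3*((4*(5 - 8))*((-1 + 2)²/3)) = -12 + 3*((4*(-3))*((⅓)*1²)) = -12 + 3*(-4) = -12 - 12 = -24)
(W*(-2))*43 = -24*(-2)*43 = 48*43 = 2064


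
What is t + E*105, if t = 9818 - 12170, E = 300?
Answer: 29148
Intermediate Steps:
t = -2352
t + E*105 = -2352 + 300*105 = -2352 + 31500 = 29148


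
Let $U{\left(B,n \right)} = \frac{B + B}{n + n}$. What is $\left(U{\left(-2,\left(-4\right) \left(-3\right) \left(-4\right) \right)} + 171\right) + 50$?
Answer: $\frac{5305}{24} \approx 221.04$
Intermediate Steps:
$U{\left(B,n \right)} = \frac{B}{n}$ ($U{\left(B,n \right)} = \frac{2 B}{2 n} = 2 B \frac{1}{2 n} = \frac{B}{n}$)
$\left(U{\left(-2,\left(-4\right) \left(-3\right) \left(-4\right) \right)} + 171\right) + 50 = \left(- \frac{2}{\left(-4\right) \left(-3\right) \left(-4\right)} + 171\right) + 50 = \left(- \frac{2}{12 \left(-4\right)} + 171\right) + 50 = \left(- \frac{2}{-48} + 171\right) + 50 = \left(\left(-2\right) \left(- \frac{1}{48}\right) + 171\right) + 50 = \left(\frac{1}{24} + 171\right) + 50 = \frac{4105}{24} + 50 = \frac{5305}{24}$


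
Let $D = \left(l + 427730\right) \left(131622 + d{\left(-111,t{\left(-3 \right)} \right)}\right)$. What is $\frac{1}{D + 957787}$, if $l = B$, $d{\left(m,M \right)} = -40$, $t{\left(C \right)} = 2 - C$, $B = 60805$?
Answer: $\frac{1}{64283370157} \approx 1.5556 \cdot 10^{-11}$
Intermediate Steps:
$l = 60805$
$D = 64282412370$ ($D = \left(60805 + 427730\right) \left(131622 - 40\right) = 488535 \cdot 131582 = 64282412370$)
$\frac{1}{D + 957787} = \frac{1}{64282412370 + 957787} = \frac{1}{64283370157}$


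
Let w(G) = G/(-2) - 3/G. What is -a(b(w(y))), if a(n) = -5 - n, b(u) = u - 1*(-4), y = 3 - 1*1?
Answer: 13/2 ≈ 6.5000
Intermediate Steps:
y = 2 (y = 3 - 1 = 2)
w(G) = -3/G - G/2 (w(G) = G*(-1/2) - 3/G = -G/2 - 3/G = -3/G - G/2)
b(u) = 4 + u (b(u) = u + 4 = 4 + u)
-a(b(w(y))) = -(-5 - (4 + (-3/2 - 1/2*2))) = -(-5 - (4 + (-3*1/2 - 1))) = -(-5 - (4 + (-3/2 - 1))) = -(-5 - (4 - 5/2)) = -(-5 - 1*3/2) = -(-5 - 3/2) = -1*(-13/2) = 13/2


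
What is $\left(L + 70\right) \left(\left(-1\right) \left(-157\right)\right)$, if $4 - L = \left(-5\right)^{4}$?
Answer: $-86507$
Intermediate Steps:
$L = -621$ ($L = 4 - \left(-5\right)^{4} = 4 - 625 = -621$)
$\left(L + 70\right) \left(\left(-1\right) \left(-157\right)\right) = \left(-621 + 70\right) \left(\left(-1\right) \left(-157\right)\right) = \left(-551\right) 157 = -86507$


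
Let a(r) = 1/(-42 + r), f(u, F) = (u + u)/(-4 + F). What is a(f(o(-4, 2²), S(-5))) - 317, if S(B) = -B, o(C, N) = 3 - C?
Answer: -8877/28 ≈ -317.04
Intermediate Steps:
f(u, F) = 2*u/(-4 + F) (f(u, F) = (2*u)/(-4 + F) = 2*u/(-4 + F))
a(f(o(-4, 2²), S(-5))) - 317 = 1/(-42 + 2*(3 - 1*(-4))/(-4 - 1*(-5))) - 317 = 1/(-42 + 2*(3 + 4)/(-4 + 5)) - 317 = 1/(-42 + 2*7/1) - 317 = 1/(-42 + 2*7*1) - 317 = 1/(-42 + 14) - 317 = 1/(-28) - 317 = -1/28 - 317 = -8877/28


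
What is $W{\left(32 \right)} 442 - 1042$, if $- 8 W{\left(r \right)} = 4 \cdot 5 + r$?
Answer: $-3915$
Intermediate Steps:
$W{\left(r \right)} = - \frac{5}{2} - \frac{r}{8}$ ($W{\left(r \right)} = - \frac{4 \cdot 5 + r}{8} = - \frac{20 + r}{8} = - \frac{5}{2} - \frac{r}{8}$)
$W{\left(32 \right)} 442 - 1042 = \left(- \frac{5}{2} - 4\right) 442 - 1042 = \left(- \frac{13}{2}\right) 442 - 1042 = -2873 - 1042 = -3915$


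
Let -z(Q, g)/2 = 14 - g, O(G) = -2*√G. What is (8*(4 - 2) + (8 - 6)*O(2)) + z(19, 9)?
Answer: 6 - 4*√2 ≈ 0.34315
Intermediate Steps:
z(Q, g) = -28 + 2*g (z(Q, g) = -2*(14 - g) = -28 + 2*g)
(8*(4 - 2) + (8 - 6)*O(2)) + z(19, 9) = (8*(4 - 2) + (8 - 6)*(-2*√2)) + (-28 + 2*9) = (8*2 + 2*(-2*√2)) + (-28 + 18) = (16 - 4*√2) - 10 = 6 - 4*√2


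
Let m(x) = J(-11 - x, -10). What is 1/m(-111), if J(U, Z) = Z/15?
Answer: -3/2 ≈ -1.5000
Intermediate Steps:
J(U, Z) = Z/15 (J(U, Z) = Z*(1/15) = Z/15)
m(x) = -⅔ (m(x) = (1/15)*(-10) = -⅔)
1/m(-111) = 1/(-⅔) = -3/2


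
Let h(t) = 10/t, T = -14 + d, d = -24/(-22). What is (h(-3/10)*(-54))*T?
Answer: -255600/11 ≈ -23236.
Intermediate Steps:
d = 12/11 (d = -24*(-1/22) = 12/11 ≈ 1.0909)
T = -142/11 (T = -14 + 12/11 = -142/11 ≈ -12.909)
(h(-3/10)*(-54))*T = ((10/((-3/10)))*(-54))*(-142/11) = ((10/((-3*1/10)))*(-54))*(-142/11) = ((10/(-3/10))*(-54))*(-142/11) = ((10*(-10/3))*(-54))*(-142/11) = -100/3*(-54)*(-142/11) = 1800*(-142/11) = -255600/11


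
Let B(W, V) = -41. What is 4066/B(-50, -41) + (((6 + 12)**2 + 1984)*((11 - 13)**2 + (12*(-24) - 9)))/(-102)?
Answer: 13655636/2091 ≈ 6530.7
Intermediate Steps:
4066/B(-50, -41) + (((6 + 12)**2 + 1984)*((11 - 13)**2 + (12*(-24) - 9)))/(-102) = 4066/(-41) + (((6 + 12)**2 + 1984)*((11 - 13)**2 + (12*(-24) - 9)))/(-102) = 4066*(-1/41) + ((18**2 + 1984)*((-2)**2 + (-288 - 9)))*(-1/102) = -4066/41 + ((324 + 1984)*(4 - 297))*(-1/102) = -4066/41 + (2308*(-293))*(-1/102) = -4066/41 - 676244*(-1/102) = -4066/41 + 338122/51 = 13655636/2091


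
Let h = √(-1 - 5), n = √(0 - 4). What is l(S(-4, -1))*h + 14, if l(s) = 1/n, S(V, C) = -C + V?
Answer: 14 + √6/2 ≈ 15.225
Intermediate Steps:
n = 2*I (n = √(-4) = 2*I ≈ 2.0*I)
S(V, C) = V - C
h = I*√6 (h = √(-6) = I*√6 ≈ 2.4495*I)
l(s) = -I/2 (l(s) = 1/(2*I) = -I/2)
l(S(-4, -1))*h + 14 = (-I/2)*(I*√6) + 14 = √6/2 + 14 = 14 + √6/2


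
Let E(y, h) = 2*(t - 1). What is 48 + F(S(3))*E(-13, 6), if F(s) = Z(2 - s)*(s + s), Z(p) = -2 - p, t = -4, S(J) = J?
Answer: 108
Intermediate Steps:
E(y, h) = -10 (E(y, h) = 2*(-4 - 1) = 2*(-5) = -10)
F(s) = 2*s*(-4 + s) (F(s) = (-2 - (2 - s))*(s + s) = (-2 + (-2 + s))*(2*s) = (-4 + s)*(2*s) = 2*s*(-4 + s))
48 + F(S(3))*E(-13, 6) = 48 + (2*3*(-4 + 3))*(-10) = 48 + (2*3*(-1))*(-10) = 48 - 6*(-10) = 48 + 60 = 108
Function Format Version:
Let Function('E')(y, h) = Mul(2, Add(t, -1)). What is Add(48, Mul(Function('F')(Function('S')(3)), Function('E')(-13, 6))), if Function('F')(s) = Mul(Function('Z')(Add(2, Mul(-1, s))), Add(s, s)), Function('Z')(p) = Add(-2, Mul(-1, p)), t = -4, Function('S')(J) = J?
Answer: 108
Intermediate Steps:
Function('E')(y, h) = -10 (Function('E')(y, h) = Mul(2, Add(-4, -1)) = Mul(2, -5) = -10)
Function('F')(s) = Mul(2, s, Add(-4, s)) (Function('F')(s) = Mul(Add(-2, Mul(-1, Add(2, Mul(-1, s)))), Add(s, s)) = Mul(Add(-2, Add(-2, s)), Mul(2, s)) = Mul(Add(-4, s), Mul(2, s)) = Mul(2, s, Add(-4, s)))
Add(48, Mul(Function('F')(Function('S')(3)), Function('E')(-13, 6))) = Add(48, Mul(Mul(2, 3, Add(-4, 3)), -10)) = Add(48, Mul(Mul(2, 3, -1), -10)) = Add(48, Mul(-6, -10)) = Add(48, 60) = 108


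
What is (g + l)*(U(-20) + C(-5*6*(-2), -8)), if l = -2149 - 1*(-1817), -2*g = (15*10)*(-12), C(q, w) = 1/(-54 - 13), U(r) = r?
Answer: -761688/67 ≈ -11368.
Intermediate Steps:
C(q, w) = -1/67 (C(q, w) = 1/(-67) = -1/67)
g = 900 (g = -15*10*(-12)/2 = -75*(-12) = -1/2*(-1800) = 900)
l = -332 (l = -2149 + 1817 = -332)
(g + l)*(U(-20) + C(-5*6*(-2), -8)) = (900 - 332)*(-20 - 1/67) = 568*(-1341/67) = -761688/67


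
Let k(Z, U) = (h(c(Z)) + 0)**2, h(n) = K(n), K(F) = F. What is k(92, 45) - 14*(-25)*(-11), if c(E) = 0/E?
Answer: -3850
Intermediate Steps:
c(E) = 0
h(n) = n
k(Z, U) = 0 (k(Z, U) = (0 + 0)**2 = 0**2 = 0)
k(92, 45) - 14*(-25)*(-11) = 0 - 14*(-25)*(-11) = 0 + 350*(-11) = 0 - 3850 = -3850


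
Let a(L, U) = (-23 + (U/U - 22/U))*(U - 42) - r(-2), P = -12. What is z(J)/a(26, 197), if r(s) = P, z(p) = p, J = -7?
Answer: 1379/672816 ≈ 0.0020496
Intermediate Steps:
r(s) = -12
a(L, U) = 12 + (-42 + U)*(-22 - 22/U) (a(L, U) = (-23 + (U/U - 22/U))*(U - 42) - 1*(-12) = (-23 + (1 - 22/U))*(-42 + U) + 12 = (-22 - 22/U)*(-42 + U) + 12 = (-42 + U)*(-22 - 22/U) + 12 = 12 + (-42 + U)*(-22 - 22/U))
z(J)/a(26, 197) = -7/(914 - 22*197 + 924/197) = -7/(914 - 4334 + 924*(1/197)) = -7/(914 - 4334 + 924/197) = -7/(-672816/197) = -7*(-197/672816) = 1379/672816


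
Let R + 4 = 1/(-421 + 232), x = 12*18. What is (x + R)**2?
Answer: 1605364489/35721 ≈ 44942.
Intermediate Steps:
x = 216
R = -757/189 (R = -4 + 1/(-421 + 232) = -4 + 1/(-189) = -4 - 1/189 = -757/189 ≈ -4.0053)
(x + R)**2 = (216 - 757/189)**2 = (40067/189)**2 = 1605364489/35721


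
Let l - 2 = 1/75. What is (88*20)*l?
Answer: 53152/15 ≈ 3543.5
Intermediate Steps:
l = 151/75 (l = 2 + 1/75 = 151/75 ≈ 2.0133)
(88*20)*l = (88*20)*(151/75) = 1760*(151/75) = 53152/15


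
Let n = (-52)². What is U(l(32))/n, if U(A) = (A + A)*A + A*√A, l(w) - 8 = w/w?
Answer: 189/2704 ≈ 0.069896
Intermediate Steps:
l(w) = 9 (l(w) = 8 + w/w = 8 + 1 = 9)
n = 2704
U(A) = A^(3/2) + 2*A² (U(A) = (2*A)*A + A^(3/2) = 2*A² + A^(3/2) = A^(3/2) + 2*A²)
U(l(32))/n = (9^(3/2) + 2*9²)/2704 = (27 + 2*81)*(1/2704) = (27 + 162)*(1/2704) = 189*(1/2704) = 189/2704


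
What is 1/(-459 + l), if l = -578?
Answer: -1/1037 ≈ -0.00096432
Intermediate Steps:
1/(-459 + l) = 1/(-459 - 578) = 1/(-1037) = -1/1037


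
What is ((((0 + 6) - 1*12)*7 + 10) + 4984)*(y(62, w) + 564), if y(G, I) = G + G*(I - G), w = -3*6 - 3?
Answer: -22383040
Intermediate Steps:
w = -21 (w = -18 - 3 = -21)
((((0 + 6) - 1*12)*7 + 10) + 4984)*(y(62, w) + 564) = ((((0 + 6) - 1*12)*7 + 10) + 4984)*(62*(1 - 21 - 1*62) + 564) = (((6 - 12)*7 + 10) + 4984)*(62*(1 - 21 - 62) + 564) = ((-6*7 + 10) + 4984)*(62*(-82) + 564) = ((-42 + 10) + 4984)*(-5084 + 564) = (-32 + 4984)*(-4520) = 4952*(-4520) = -22383040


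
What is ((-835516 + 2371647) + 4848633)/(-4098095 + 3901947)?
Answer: -1596191/49037 ≈ -32.551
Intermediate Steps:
((-835516 + 2371647) + 4848633)/(-4098095 + 3901947) = (1536131 + 4848633)/(-196148) = 6384764*(-1/196148) = -1596191/49037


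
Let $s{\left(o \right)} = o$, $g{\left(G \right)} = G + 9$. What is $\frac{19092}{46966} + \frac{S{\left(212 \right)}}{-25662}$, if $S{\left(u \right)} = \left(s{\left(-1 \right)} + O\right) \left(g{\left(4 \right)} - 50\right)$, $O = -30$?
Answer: $\frac{218034451}{602620746} \approx 0.36181$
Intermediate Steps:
$g{\left(G \right)} = 9 + G$
$S{\left(u \right)} = 1147$ ($S{\left(u \right)} = \left(-1 - 30\right) \left(\left(9 + 4\right) - 50\right) = - 31 \left(13 - 50\right) = \left(-31\right) \left(-37\right) = 1147$)
$\frac{19092}{46966} + \frac{S{\left(212 \right)}}{-25662} = \frac{19092}{46966} + \frac{1147}{-25662} = 19092 \cdot \frac{1}{46966} + 1147 \left(- \frac{1}{25662}\right) = \frac{9546}{23483} - \frac{1147}{25662} = \frac{218034451}{602620746}$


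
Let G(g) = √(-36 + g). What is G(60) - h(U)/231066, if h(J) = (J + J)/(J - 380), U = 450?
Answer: -5/89859 + 2*√6 ≈ 4.8989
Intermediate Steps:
h(J) = 2*J/(-380 + J) (h(J) = (2*J)/(-380 + J) = 2*J/(-380 + J))
G(60) - h(U)/231066 = √(-36 + 60) - 2*450/(-380 + 450)/231066 = √24 - 2*450/70/231066 = 2*√6 - 2*450*(1/70)/231066 = 2*√6 - 90/(7*231066) = 2*√6 - 1*5/89859 = 2*√6 - 5/89859 = -5/89859 + 2*√6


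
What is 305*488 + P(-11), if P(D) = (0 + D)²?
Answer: 148961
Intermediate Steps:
P(D) = D²
305*488 + P(-11) = 305*488 + (-11)² = 148840 + 121 = 148961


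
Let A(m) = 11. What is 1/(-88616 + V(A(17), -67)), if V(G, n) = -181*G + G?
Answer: -1/90596 ≈ -1.1038e-5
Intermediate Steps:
V(G, n) = -180*G
1/(-88616 + V(A(17), -67)) = 1/(-88616 - 180*11) = 1/(-88616 - 1980) = 1/(-90596) = -1/90596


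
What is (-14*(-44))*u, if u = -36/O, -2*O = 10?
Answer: 22176/5 ≈ 4435.2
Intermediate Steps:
O = -5 (O = -½*10 = -5)
u = 36/5 (u = -36/(-5) = -36*(-⅕) = 36/5 ≈ 7.2000)
(-14*(-44))*u = -14*(-44)*(36/5) = 616*(36/5) = 22176/5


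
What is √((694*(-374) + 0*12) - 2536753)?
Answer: 3*I*√310701 ≈ 1672.2*I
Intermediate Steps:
√((694*(-374) + 0*12) - 2536753) = √((-259556 + 0) - 2536753) = √(-259556 - 2536753) = √(-2796309) = 3*I*√310701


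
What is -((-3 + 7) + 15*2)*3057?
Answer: -103938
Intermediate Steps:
-((-3 + 7) + 15*2)*3057 = -(4 + 30)*3057 = -34*3057 = -1*103938 = -103938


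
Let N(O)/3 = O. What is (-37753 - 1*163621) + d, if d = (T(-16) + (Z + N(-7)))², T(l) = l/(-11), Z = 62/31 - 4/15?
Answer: -5473769429/27225 ≈ -2.0106e+5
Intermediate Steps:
Z = 26/15 (Z = 62*(1/31) - 4*1/15 = 2 - 4/15 = 26/15 ≈ 1.7333)
N(O) = 3*O
T(l) = -l/11 (T(l) = l*(-1/11) = -l/11)
d = 8637721/27225 (d = (-1/11*(-16) + (26/15 + 3*(-7)))² = (16/11 + (26/15 - 21))² = (16/11 - 289/15)² = (-2939/165)² = 8637721/27225 ≈ 317.27)
(-37753 - 1*163621) + d = (-37753 - 1*163621) + 8637721/27225 = (-37753 - 163621) + 8637721/27225 = -201374 + 8637721/27225 = -5473769429/27225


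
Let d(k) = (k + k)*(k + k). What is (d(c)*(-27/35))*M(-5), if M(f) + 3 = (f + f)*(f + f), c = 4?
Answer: -167616/35 ≈ -4789.0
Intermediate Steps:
d(k) = 4*k² (d(k) = (2*k)*(2*k) = 4*k²)
M(f) = -3 + 4*f² (M(f) = -3 + (f + f)*(f + f) = -3 + (2*f)*(2*f) = -3 + 4*f²)
(d(c)*(-27/35))*M(-5) = ((4*4²)*(-27/35))*(-3 + 4*(-5)²) = ((4*16)*(-27*1/35))*(-3 + 4*25) = (64*(-27/35))*(-3 + 100) = -1728/35*97 = -167616/35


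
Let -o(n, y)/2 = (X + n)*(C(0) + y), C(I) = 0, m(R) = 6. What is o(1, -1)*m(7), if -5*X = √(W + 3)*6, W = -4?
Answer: 12 - 72*I/5 ≈ 12.0 - 14.4*I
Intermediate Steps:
X = -6*I/5 (X = -√(-4 + 3)*6/5 = -√(-1)*6/5 = -I*6/5 = -6*I/5 ≈ -1.2*I)
o(n, y) = -2*y*(n - 6*I/5) (o(n, y) = -2*(-6*I/5 + n)*(0 + y) = -2*(n - 6*I/5)*y = -2*y*(n - 6*I/5))
o(1, -1)*m(7) = ((⅖)*(-1)*(-5*1 + 6*I))*6 = ((⅖)*(-1)*(-5 + 6*I))*6 = (2 - 12*I/5)*6 = 12 - 72*I/5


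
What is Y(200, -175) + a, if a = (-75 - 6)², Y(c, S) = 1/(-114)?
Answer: 747953/114 ≈ 6561.0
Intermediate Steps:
Y(c, S) = -1/114
a = 6561 (a = (-81)² = 6561)
Y(200, -175) + a = -1/114 + 6561 = 747953/114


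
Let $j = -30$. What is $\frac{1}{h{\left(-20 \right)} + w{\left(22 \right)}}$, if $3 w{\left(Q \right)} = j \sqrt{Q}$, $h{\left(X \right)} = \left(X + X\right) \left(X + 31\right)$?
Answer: $- \frac{1}{435} + \frac{\sqrt{22}}{19140} \approx -0.0020538$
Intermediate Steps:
$h{\left(X \right)} = 2 X \left(31 + X\right)$
$w{\left(Q \right)} = - 10 \sqrt{Q}$ ($w{\left(Q \right)} = \frac{\left(-30\right) \sqrt{Q}}{3} = - 10 \sqrt{Q}$)
$\frac{1}{h{\left(-20 \right)} + w{\left(22 \right)}} = \frac{1}{2 \left(-20\right) \left(31 - 20\right) - 10 \sqrt{22}} = \frac{1}{2 \left(-20\right) 11 - 10 \sqrt{22}} = \frac{1}{-440 - 10 \sqrt{22}}$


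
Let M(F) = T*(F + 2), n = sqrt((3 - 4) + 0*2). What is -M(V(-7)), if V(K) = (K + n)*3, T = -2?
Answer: -38 + 6*I ≈ -38.0 + 6.0*I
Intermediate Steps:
n = I (n = sqrt(-1 + 0) = sqrt(-1) = I ≈ 1.0*I)
V(K) = 3*I + 3*K (V(K) = (K + I)*3 = (I + K)*3 = 3*I + 3*K)
M(F) = -4 - 2*F (M(F) = -2*(F + 2) = -2*(2 + F) = -4 - 2*F)
-M(V(-7)) = -(-4 - 2*(3*I + 3*(-7))) = -(-4 - 2*(3*I - 21)) = -(-4 - 2*(-21 + 3*I)) = -(-4 + (42 - 6*I)) = -(38 - 6*I) = -38 + 6*I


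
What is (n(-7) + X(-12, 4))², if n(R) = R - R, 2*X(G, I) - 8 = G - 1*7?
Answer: 121/4 ≈ 30.250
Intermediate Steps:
X(G, I) = ½ + G/2 (X(G, I) = 4 + (G - 1*7)/2 = 4 + (G - 7)/2 = 4 + (-7 + G)/2 = 4 + (-7/2 + G/2) = ½ + G/2)
n(R) = 0
(n(-7) + X(-12, 4))² = (0 + (½ + (½)*(-12)))² = (0 + (½ - 6))² = (0 - 11/2)² = (-11/2)² = 121/4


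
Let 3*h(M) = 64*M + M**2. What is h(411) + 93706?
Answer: 158781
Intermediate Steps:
h(M) = M**2/3 + 64*M/3 (h(M) = (64*M + M**2)/3 = (M**2 + 64*M)/3 = M**2/3 + 64*M/3)
h(411) + 93706 = (1/3)*411*(64 + 411) + 93706 = (1/3)*411*475 + 93706 = 65075 + 93706 = 158781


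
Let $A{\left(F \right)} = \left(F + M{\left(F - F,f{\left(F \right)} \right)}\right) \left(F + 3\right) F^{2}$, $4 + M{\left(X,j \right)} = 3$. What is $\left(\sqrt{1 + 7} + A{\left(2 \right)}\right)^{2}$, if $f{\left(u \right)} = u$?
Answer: $408 + 80 \sqrt{2} \approx 521.14$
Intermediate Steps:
$M{\left(X,j \right)} = -1$ ($M{\left(X,j \right)} = -4 + 3 = -1$)
$A{\left(F \right)} = F^{2} \left(-1 + F\right) \left(3 + F\right)$ ($A{\left(F \right)} = \left(F - 1\right) \left(F + 3\right) F^{2} = \left(-1 + F\right) \left(3 + F\right) F^{2} = F^{2} \left(-1 + F\right) \left(3 + F\right)$)
$\left(\sqrt{1 + 7} + A{\left(2 \right)}\right)^{2} = \left(\sqrt{1 + 7} + 2^{2} \left(-3 + 2^{2} + 2 \cdot 2\right)\right)^{2} = \left(\sqrt{8} + 4 \left(-3 + 4 + 4\right)\right)^{2} = \left(2 \sqrt{2} + 4 \cdot 5\right)^{2} = \left(2 \sqrt{2} + 20\right)^{2} = \left(20 + 2 \sqrt{2}\right)^{2}$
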